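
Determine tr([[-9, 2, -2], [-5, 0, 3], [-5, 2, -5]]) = -14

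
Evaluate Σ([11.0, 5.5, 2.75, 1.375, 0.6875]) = 21.3125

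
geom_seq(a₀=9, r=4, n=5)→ [9, 36, 144, 576, 2304]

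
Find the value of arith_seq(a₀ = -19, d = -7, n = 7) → a_0 = -19 + 0*-7 = -19
a_1 = -19 + 1*-7 = -26
a_2 = -19 + 2*-7 = -33
...
= [-19, -26, -33, -40, -47, -54, -61]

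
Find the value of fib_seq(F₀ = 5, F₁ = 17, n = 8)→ F_2 = F_1 + F_0 = 22
F_3 = F_2 + F_1 = 39
F_4 = F_3 + F_2 = 61
...
= [5, 17, 22, 39, 61, 100, 161, 261]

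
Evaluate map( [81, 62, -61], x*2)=81*2=162, 62*2=124, -61*2=-122
= [162, 124, -122]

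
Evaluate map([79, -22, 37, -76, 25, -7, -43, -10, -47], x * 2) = 79*2=158, -22*2=-44, 37*2=74, -76*2=-152, 25*2=50, -7*2=-14, -43*2=-86, -10*2=-20, -47*2=-94
= [158, -44, 74, -152, 50, -14, -86, -20, -94]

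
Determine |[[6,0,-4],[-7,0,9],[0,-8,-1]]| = 208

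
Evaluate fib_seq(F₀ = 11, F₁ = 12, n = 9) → F_2 = F_1 + F_0 = 23
F_3 = F_2 + F_1 = 35
F_4 = F_3 + F_2 = 58
...
= [11, 12, 23, 35, 58, 93, 151, 244, 395]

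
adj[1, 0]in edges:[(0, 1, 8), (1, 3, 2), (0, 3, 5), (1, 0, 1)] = 1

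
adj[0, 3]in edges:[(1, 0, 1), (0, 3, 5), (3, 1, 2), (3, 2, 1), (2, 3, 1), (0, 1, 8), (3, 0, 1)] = 5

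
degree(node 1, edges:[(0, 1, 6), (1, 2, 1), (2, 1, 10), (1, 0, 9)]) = incident: (0,1), (1,2), (2,1), (1,0)
= 4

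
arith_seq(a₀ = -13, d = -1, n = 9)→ a_0 = -13 + 0*-1 = -13
a_1 = -13 + 1*-1 = -14
a_2 = -13 + 2*-1 = -15
...
= [-13, -14, -15, -16, -17, -18, -19, -20, -21]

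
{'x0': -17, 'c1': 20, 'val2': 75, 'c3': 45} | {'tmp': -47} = {'x0': -17, 'c1': 20, 'val2': 75, 'c3': 45, 'tmp': -47}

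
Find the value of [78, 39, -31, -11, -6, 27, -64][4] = -6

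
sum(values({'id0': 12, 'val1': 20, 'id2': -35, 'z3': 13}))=12 + 20 + (-35) + 13
= 10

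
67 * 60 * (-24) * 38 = -3666240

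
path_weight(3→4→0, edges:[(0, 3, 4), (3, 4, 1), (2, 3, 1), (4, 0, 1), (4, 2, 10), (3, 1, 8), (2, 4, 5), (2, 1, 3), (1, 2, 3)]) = w(3→4)=1 + w(4→0)=1
= 2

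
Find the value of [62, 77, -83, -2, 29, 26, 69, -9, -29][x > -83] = keep x where x > -83: 62✓, 77✓, -83✗, -2✓, 29✓, 26✓, 69✓, -9✓, -29✓
= [62, 77, -2, 29, 26, 69, -9, -29]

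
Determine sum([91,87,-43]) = 135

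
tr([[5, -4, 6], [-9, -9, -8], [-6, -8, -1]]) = -5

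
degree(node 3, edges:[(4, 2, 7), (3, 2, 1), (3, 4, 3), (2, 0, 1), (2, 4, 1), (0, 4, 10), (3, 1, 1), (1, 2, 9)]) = incident: (3,2), (3,4), (3,1)
= 3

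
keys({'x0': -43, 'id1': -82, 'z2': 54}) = ['x0', 'id1', 'z2']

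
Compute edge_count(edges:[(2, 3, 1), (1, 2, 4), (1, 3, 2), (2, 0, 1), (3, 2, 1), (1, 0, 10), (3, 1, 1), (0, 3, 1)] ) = 8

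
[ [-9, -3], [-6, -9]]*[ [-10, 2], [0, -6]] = C[0][0] = (-9)*(-10) + (-3)*(0) = 90
C[0][1] = (-9)*(2) + (-3)*(-6) = 0
C[1][0] = (-6)*(-10) + (-9)*(0) = 60
C[1][1] = (-6)*(2) + (-9)*(-6) = 42
= [[90, 0], [60, 42]]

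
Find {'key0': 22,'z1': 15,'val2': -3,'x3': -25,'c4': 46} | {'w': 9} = {'key0': 22, 'z1': 15, 'val2': -3, 'x3': -25, 'c4': 46, 'w': 9}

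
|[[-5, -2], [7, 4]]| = -6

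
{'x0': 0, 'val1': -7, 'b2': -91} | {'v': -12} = {'x0': 0, 'val1': -7, 'b2': -91, 'v': -12}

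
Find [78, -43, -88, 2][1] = -43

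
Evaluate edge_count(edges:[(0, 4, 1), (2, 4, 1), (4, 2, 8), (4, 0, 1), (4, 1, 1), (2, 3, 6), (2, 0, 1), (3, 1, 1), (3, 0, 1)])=9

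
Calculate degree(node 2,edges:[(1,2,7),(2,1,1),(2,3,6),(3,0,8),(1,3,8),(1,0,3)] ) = 3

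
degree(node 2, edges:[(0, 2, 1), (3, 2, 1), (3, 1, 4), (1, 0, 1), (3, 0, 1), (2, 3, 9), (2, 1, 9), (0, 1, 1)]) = incident: (0,2), (3,2), (2,3), (2,1)
= 4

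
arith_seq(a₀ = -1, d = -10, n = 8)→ a_0 = -1 + 0*-10 = -1
a_1 = -1 + 1*-10 = -11
a_2 = -1 + 2*-10 = -21
...
= [-1, -11, -21, -31, -41, -51, -61, -71]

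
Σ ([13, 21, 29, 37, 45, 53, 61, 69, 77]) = 13 + 21 + 29 + 37 + 45 + 53 + 61 + 69 + 77
= 405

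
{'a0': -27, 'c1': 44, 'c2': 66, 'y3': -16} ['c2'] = 66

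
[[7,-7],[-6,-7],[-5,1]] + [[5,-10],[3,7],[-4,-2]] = [[12, -17], [-3, 0], [-9, -1]]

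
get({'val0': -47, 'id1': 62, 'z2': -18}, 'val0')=-47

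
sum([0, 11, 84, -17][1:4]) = slice → [11, 84, -17]
11 + 84 + (-17)
= 78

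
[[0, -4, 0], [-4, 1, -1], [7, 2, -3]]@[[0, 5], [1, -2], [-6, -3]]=[[-4, 8], [7, -19], [20, 40]]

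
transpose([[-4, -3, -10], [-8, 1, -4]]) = [[-4, -8], [-3, 1], [-10, -4]]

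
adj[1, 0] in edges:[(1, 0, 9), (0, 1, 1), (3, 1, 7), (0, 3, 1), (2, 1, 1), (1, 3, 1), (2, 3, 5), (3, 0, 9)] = 9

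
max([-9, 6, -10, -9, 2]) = 6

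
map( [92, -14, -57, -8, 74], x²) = [8464, 196, 3249, 64, 5476]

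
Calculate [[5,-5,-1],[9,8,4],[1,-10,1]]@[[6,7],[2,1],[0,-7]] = C[0][0] = (5)*(6) + (-5)*(2) + (-1)*(0) = 20
C[0][1] = (5)*(7) + (-5)*(1) + (-1)*(-7) = 37
C[1][0] = (9)*(6) + (8)*(2) + (4)*(0) = 70
C[1][1] = (9)*(7) + (8)*(1) + (4)*(-7) = 43
C[2][0] = (1)*(6) + (-10)*(2) + (1)*(0) = -14
C[2][1] = (1)*(7) + (-10)*(1) + (1)*(-7) = -10
= [[20, 37], [70, 43], [-14, -10]]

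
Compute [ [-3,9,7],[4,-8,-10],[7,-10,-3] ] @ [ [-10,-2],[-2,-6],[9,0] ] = [[75, -48], [-114, 40], [-77, 46]]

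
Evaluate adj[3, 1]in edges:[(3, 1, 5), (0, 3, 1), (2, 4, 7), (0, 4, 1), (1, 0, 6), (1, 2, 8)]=5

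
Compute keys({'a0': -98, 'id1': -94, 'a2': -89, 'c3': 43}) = ['a0', 'id1', 'a2', 'c3']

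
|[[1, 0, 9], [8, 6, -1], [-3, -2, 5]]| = 46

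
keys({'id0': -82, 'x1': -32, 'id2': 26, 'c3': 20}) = ['id0', 'x1', 'id2', 'c3']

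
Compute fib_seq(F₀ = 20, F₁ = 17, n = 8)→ F_2 = F_1 + F_0 = 37
F_3 = F_2 + F_1 = 54
F_4 = F_3 + F_2 = 91
...
= [20, 17, 37, 54, 91, 145, 236, 381]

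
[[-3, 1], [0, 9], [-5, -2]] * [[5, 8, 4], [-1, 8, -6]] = C[0][0] = (-3)*(5) + (1)*(-1) = -16
C[0][1] = (-3)*(8) + (1)*(8) = -16
C[0][2] = (-3)*(4) + (1)*(-6) = -18
C[1][0] = (0)*(5) + (9)*(-1) = -9
C[1][1] = (0)*(8) + (9)*(8) = 72
C[1][2] = (0)*(4) + (9)*(-6) = -54
... (3 more cells)
= [[-16, -16, -18], [-9, 72, -54], [-23, -56, -8]]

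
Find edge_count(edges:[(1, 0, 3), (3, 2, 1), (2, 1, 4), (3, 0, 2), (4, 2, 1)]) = 5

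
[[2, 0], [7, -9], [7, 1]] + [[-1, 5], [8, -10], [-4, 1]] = [[1, 5], [15, -19], [3, 2]]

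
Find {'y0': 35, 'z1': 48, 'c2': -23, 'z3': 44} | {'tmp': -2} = {'y0': 35, 'z1': 48, 'c2': -23, 'z3': 44, 'tmp': -2}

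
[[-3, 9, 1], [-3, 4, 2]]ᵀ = [[-3, -3], [9, 4], [1, 2]]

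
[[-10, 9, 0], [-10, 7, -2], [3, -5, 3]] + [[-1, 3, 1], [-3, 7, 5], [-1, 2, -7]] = [[-11, 12, 1], [-13, 14, 3], [2, -3, -4]]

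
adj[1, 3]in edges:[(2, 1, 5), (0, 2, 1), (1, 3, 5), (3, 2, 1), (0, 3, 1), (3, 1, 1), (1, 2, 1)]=5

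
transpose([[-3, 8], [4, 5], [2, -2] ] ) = [[-3, 4, 2], [8, 5, -2]]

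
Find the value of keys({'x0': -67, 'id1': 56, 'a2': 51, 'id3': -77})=['x0', 'id1', 'a2', 'id3']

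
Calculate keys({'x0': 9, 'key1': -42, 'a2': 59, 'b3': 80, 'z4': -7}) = ['x0', 'key1', 'a2', 'b3', 'z4']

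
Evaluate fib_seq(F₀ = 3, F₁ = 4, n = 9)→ F_2 = F_1 + F_0 = 7
F_3 = F_2 + F_1 = 11
F_4 = F_3 + F_2 = 18
...
= [3, 4, 7, 11, 18, 29, 47, 76, 123]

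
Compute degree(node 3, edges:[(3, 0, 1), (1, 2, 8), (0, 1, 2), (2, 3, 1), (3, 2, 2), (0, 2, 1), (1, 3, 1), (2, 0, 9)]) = 4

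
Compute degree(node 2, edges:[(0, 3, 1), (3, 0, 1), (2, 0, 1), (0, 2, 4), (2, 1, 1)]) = incident: (2,0), (0,2), (2,1)
= 3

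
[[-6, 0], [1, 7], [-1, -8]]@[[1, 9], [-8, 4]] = C[0][0] = (-6)*(1) + (0)*(-8) = -6
C[0][1] = (-6)*(9) + (0)*(4) = -54
C[1][0] = (1)*(1) + (7)*(-8) = -55
C[1][1] = (1)*(9) + (7)*(4) = 37
C[2][0] = (-1)*(1) + (-8)*(-8) = 63
C[2][1] = (-1)*(9) + (-8)*(4) = -41
= [[-6, -54], [-55, 37], [63, -41]]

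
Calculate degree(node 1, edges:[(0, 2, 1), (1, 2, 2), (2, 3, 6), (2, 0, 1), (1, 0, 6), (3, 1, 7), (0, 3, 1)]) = 3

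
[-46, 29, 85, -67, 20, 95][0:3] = [-46, 29, 85]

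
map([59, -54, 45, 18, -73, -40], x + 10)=[69, -44, 55, 28, -63, -30]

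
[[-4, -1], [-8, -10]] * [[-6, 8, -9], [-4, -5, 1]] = [[28, -27, 35], [88, -14, 62]]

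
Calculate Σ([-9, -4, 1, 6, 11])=5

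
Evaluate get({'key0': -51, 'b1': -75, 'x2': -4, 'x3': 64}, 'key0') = -51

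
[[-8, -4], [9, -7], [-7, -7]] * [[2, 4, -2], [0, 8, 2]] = [[-16, -64, 8], [18, -20, -32], [-14, -84, 0]]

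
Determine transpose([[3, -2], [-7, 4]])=[[3, -7], [-2, 4]]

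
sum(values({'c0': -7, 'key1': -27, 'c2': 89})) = (-7) + (-27) + 89
= 55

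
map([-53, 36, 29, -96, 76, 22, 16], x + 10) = [-43, 46, 39, -86, 86, 32, 26]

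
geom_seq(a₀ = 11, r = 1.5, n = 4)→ [11.0, 16.5, 24.75, 37.125]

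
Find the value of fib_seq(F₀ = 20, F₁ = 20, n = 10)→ F_2 = F_1 + F_0 = 40
F_3 = F_2 + F_1 = 60
F_4 = F_3 + F_2 = 100
...
= [20, 20, 40, 60, 100, 160, 260, 420, 680, 1100]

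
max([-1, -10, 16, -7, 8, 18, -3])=18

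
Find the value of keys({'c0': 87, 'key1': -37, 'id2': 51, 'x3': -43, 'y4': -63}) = ['c0', 'key1', 'id2', 'x3', 'y4']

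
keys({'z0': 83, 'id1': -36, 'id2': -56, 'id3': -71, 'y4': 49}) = ['z0', 'id1', 'id2', 'id3', 'y4']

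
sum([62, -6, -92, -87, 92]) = 62 + (-6) + (-92) + (-87) + 92
= -31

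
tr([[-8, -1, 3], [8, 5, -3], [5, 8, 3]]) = 0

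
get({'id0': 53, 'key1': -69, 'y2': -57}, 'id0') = 53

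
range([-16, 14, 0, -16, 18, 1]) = 34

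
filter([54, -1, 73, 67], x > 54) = [73, 67]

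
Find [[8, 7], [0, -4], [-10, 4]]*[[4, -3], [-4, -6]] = [[4, -66], [16, 24], [-56, 6]]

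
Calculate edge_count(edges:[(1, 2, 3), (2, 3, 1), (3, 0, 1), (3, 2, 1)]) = 4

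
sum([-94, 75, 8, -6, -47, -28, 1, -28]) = (-94) + 75 + 8 + (-6) + (-47) + (-28) + 1 + (-28)
= -119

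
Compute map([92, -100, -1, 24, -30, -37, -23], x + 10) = [102, -90, 9, 34, -20, -27, -13]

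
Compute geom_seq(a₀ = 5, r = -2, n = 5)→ [5, -10, 20, -40, 80]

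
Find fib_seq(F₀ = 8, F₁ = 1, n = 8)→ F_2 = F_1 + F_0 = 9
F_3 = F_2 + F_1 = 10
F_4 = F_3 + F_2 = 19
...
= [8, 1, 9, 10, 19, 29, 48, 77]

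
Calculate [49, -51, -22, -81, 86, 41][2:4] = [-22, -81]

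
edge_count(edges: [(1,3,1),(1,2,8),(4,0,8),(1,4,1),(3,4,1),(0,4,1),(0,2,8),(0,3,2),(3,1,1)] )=9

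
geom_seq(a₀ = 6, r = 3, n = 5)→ [6, 18, 54, 162, 486]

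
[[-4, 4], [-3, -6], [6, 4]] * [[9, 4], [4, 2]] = [[-20, -8], [-51, -24], [70, 32]]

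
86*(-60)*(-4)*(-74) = -1527360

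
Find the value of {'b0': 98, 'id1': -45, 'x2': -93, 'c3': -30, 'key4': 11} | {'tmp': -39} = {'b0': 98, 'id1': -45, 'x2': -93, 'c3': -30, 'key4': 11, 'tmp': -39}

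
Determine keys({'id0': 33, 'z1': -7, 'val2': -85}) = ['id0', 'z1', 'val2']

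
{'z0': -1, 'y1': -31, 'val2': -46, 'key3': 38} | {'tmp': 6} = {'z0': -1, 'y1': -31, 'val2': -46, 'key3': 38, 'tmp': 6}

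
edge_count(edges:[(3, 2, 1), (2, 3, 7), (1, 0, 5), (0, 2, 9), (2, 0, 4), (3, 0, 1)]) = 6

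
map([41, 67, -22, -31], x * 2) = [82, 134, -44, -62]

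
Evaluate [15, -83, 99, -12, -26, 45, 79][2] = 99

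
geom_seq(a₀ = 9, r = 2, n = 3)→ [9, 18, 36]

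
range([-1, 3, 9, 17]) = 18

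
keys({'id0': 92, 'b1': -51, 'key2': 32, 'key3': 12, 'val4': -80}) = ['id0', 'b1', 'key2', 'key3', 'val4']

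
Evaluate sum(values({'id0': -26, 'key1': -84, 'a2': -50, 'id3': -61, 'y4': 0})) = (-26) + (-84) + (-50) + (-61) + 0
= -221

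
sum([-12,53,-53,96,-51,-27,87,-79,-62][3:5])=45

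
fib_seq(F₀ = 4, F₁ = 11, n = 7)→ F_2 = F_1 + F_0 = 15
F_3 = F_2 + F_1 = 26
F_4 = F_3 + F_2 = 41
...
= [4, 11, 15, 26, 41, 67, 108]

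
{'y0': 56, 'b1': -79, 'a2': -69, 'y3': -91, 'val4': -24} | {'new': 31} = {'y0': 56, 'b1': -79, 'a2': -69, 'y3': -91, 'val4': -24, 'new': 31}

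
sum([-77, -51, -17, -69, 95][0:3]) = -145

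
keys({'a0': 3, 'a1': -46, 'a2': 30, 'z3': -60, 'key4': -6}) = ['a0', 'a1', 'a2', 'z3', 'key4']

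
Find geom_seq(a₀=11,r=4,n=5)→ [11, 44, 176, 704, 2816]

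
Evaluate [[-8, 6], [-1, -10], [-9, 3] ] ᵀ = [[-8, -1, -9], [6, -10, 3]]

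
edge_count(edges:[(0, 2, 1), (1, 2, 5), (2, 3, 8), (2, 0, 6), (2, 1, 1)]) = 5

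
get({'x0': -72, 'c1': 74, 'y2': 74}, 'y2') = 74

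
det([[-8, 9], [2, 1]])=(-8)*(1) - (9)*(2)
= -26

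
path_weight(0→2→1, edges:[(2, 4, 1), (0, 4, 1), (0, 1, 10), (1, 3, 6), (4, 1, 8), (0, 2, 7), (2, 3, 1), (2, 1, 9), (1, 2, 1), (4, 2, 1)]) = 16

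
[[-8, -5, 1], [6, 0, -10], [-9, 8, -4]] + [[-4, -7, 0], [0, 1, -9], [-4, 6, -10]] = [[-12, -12, 1], [6, 1, -19], [-13, 14, -14]]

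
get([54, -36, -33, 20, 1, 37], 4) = 1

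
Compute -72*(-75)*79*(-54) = -23036400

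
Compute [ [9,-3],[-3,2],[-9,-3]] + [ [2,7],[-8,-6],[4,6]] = [[11, 4], [-11, -4], [-5, 3]]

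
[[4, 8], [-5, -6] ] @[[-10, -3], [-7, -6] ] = C[0][0] = (4)*(-10) + (8)*(-7) = -96
C[0][1] = (4)*(-3) + (8)*(-6) = -60
C[1][0] = (-5)*(-10) + (-6)*(-7) = 92
C[1][1] = (-5)*(-3) + (-6)*(-6) = 51
= [[-96, -60], [92, 51]]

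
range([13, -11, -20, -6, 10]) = 33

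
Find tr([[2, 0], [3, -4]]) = diagonal: 2 + (-4)
= -2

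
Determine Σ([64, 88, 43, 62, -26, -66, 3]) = 64 + 88 + 43 + 62 + (-26) + (-66) + 3
= 168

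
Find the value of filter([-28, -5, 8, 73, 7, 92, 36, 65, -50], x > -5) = [8, 73, 7, 92, 36, 65]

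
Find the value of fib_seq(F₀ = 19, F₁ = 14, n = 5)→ [19, 14, 33, 47, 80]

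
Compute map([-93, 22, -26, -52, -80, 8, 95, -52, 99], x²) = (-93)²=8649, (22)²=484, (-26)²=676, (-52)²=2704, (-80)²=6400, (8)²=64, (95)²=9025, (-52)²=2704, (99)²=9801
= [8649, 484, 676, 2704, 6400, 64, 9025, 2704, 9801]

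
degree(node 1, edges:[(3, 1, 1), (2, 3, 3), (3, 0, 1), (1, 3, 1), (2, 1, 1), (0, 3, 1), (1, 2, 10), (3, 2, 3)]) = 4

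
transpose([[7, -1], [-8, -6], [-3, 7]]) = [[7, -8, -3], [-1, -6, 7]]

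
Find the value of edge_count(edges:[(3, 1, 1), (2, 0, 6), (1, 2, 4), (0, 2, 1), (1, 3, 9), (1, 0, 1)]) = 6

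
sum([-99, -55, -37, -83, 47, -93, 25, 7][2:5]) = slice → [-37, -83, 47]
(-37) + (-83) + 47
= -73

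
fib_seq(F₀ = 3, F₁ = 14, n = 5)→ [3, 14, 17, 31, 48]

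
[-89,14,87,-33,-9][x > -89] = keep x where x > -89: -89✗, 14✓, 87✓, -33✓, -9✓
= [14, 87, -33, -9]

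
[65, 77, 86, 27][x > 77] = [86]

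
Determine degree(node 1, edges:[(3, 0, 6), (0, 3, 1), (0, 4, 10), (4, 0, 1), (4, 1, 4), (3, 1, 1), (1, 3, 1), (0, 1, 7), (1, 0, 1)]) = incident: (4,1), (3,1), (1,3), (0,1), (1,0)
= 5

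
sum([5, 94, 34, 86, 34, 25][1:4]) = slice → [94, 34, 86]
94 + 34 + 86
= 214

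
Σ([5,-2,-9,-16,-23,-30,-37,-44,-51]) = 5 + (-2) + (-9) + (-16) + (-23) + (-30) + (-37) + (-44) + (-51)
= -207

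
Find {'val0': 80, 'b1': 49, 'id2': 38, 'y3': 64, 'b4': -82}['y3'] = 64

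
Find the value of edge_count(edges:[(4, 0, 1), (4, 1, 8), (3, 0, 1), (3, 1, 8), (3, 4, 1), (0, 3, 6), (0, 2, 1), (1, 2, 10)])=8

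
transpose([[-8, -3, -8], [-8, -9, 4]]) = [[-8, -8], [-3, -9], [-8, 4]]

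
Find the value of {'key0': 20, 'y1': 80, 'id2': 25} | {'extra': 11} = {'key0': 20, 'y1': 80, 'id2': 25, 'extra': 11}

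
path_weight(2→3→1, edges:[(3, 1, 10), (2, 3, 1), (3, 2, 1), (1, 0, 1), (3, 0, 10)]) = w(2→3)=1 + w(3→1)=10
= 11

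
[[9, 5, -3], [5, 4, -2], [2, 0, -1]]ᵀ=[[9, 5, 2], [5, 4, 0], [-3, -2, -1]]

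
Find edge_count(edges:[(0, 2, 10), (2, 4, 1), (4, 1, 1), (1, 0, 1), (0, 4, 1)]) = 5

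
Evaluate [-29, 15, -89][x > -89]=keep x where x > -89: -29✓, 15✓, -89✗
= [-29, 15]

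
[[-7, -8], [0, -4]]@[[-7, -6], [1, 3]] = [[41, 18], [-4, -12]]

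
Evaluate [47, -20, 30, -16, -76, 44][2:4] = [30, -16]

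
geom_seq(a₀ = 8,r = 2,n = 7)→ [8, 16, 32, 64, 128, 256, 512]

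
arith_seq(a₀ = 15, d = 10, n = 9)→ [15, 25, 35, 45, 55, 65, 75, 85, 95]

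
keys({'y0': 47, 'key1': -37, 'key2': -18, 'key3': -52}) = ['y0', 'key1', 'key2', 'key3']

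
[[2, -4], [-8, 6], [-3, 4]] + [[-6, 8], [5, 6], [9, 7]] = [[-4, 4], [-3, 12], [6, 11]]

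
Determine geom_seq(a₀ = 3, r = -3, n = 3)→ [3, -9, 27]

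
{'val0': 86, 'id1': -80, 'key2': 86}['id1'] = -80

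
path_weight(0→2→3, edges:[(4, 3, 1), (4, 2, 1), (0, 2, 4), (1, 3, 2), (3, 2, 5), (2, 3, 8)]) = 12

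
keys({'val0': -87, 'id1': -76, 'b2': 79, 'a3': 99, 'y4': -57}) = ['val0', 'id1', 'b2', 'a3', 'y4']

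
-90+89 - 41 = -42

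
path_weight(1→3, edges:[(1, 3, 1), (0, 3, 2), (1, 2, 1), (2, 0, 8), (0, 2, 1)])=1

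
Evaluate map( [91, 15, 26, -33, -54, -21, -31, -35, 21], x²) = [8281, 225, 676, 1089, 2916, 441, 961, 1225, 441]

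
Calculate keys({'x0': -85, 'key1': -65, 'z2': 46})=['x0', 'key1', 'z2']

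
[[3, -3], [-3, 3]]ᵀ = [[3, -3], [-3, 3]]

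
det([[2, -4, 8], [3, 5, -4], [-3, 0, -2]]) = 28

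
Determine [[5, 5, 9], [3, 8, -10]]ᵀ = [[5, 3], [5, 8], [9, -10]]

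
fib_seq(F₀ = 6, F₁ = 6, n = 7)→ F_2 = F_1 + F_0 = 12
F_3 = F_2 + F_1 = 18
F_4 = F_3 + F_2 = 30
...
= [6, 6, 12, 18, 30, 48, 78]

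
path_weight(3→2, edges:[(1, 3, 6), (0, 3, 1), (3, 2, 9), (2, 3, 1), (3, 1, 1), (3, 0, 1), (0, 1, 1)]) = 9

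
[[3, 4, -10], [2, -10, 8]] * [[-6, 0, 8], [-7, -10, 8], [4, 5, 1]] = C[0][0] = (3)*(-6) + (4)*(-7) + (-10)*(4) = -86
C[0][1] = (3)*(0) + (4)*(-10) + (-10)*(5) = -90
C[0][2] = (3)*(8) + (4)*(8) + (-10)*(1) = 46
C[1][0] = (2)*(-6) + (-10)*(-7) + (8)*(4) = 90
C[1][1] = (2)*(0) + (-10)*(-10) + (8)*(5) = 140
C[1][2] = (2)*(8) + (-10)*(8) + (8)*(1) = -56
= [[-86, -90, 46], [90, 140, -56]]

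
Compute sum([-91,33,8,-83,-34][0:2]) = slice → [-91, 33]
(-91) + 33
= -58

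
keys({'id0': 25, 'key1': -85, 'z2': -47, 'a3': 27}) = ['id0', 'key1', 'z2', 'a3']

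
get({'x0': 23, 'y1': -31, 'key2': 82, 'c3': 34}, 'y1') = -31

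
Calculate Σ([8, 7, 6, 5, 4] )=8 + 7 + 6 + 5 + 4
= 30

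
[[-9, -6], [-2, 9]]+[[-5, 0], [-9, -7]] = [[-14, -6], [-11, 2]]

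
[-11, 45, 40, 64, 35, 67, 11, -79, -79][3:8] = [64, 35, 67, 11, -79]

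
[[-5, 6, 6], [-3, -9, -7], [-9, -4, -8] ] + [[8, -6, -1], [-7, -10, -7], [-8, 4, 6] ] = [[3, 0, 5], [-10, -19, -14], [-17, 0, -2]]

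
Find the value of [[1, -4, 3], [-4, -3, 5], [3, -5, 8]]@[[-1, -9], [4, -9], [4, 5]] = C[0][0] = (1)*(-1) + (-4)*(4) + (3)*(4) = -5
C[0][1] = (1)*(-9) + (-4)*(-9) + (3)*(5) = 42
C[1][0] = (-4)*(-1) + (-3)*(4) + (5)*(4) = 12
C[1][1] = (-4)*(-9) + (-3)*(-9) + (5)*(5) = 88
C[2][0] = (3)*(-1) + (-5)*(4) + (8)*(4) = 9
C[2][1] = (3)*(-9) + (-5)*(-9) + (8)*(5) = 58
= [[-5, 42], [12, 88], [9, 58]]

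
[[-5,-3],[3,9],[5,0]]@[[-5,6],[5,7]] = [[10, -51], [30, 81], [-25, 30]]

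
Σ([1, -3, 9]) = 1 + -3 + 9
= 7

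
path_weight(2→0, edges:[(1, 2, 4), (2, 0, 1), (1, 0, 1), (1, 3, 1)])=w(2→0)=1
= 1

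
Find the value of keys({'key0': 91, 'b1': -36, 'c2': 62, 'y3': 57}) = ['key0', 'b1', 'c2', 'y3']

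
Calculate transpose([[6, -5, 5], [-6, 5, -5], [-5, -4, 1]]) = [[6, -6, -5], [-5, 5, -4], [5, -5, 1]]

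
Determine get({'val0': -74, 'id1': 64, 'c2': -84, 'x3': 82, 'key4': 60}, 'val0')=-74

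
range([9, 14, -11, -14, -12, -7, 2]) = 28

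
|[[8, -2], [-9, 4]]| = (8)*(4) - (-2)*(-9)
= 14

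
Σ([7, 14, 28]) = 7 + 14 + 28
= 49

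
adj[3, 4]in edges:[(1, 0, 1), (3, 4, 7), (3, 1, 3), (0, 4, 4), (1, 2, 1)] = 7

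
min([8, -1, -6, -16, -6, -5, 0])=-16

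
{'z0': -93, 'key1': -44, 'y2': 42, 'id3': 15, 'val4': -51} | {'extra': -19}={'z0': -93, 'key1': -44, 'y2': 42, 'id3': 15, 'val4': -51, 'extra': -19}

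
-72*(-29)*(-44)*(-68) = 6247296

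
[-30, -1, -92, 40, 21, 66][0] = -30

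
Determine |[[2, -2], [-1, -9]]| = -20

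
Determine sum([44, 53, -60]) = 44 + 53 + (-60)
= 37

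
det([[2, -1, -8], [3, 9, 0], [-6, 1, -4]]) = (1)*(2)*det([[9, 0], [1, -4]]) + (-1)*(-1)*det([[3, 0], [-6, -4]]) + (1)*(-8)*det([[3, 9], [-6, 1]])
= -72 + -12 + -456
= -540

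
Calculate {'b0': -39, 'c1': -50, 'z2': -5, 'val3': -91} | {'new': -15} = {'b0': -39, 'c1': -50, 'z2': -5, 'val3': -91, 'new': -15}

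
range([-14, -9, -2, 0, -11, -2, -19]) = 19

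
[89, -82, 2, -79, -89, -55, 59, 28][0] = 89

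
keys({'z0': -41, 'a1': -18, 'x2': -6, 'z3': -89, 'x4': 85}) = ['z0', 'a1', 'x2', 'z3', 'x4']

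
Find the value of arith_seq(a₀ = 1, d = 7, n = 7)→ a_0 = 1 + 0*7 = 1
a_1 = 1 + 1*7 = 8
a_2 = 1 + 2*7 = 15
...
= [1, 8, 15, 22, 29, 36, 43]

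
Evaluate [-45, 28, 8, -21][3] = -21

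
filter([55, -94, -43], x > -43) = [55]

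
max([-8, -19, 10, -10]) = 10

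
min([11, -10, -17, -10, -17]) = -17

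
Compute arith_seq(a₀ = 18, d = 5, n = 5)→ a_0 = 18 + 0*5 = 18
a_1 = 18 + 1*5 = 23
a_2 = 18 + 2*5 = 28
...
= [18, 23, 28, 33, 38]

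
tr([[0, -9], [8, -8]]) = -8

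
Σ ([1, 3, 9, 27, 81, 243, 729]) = 1093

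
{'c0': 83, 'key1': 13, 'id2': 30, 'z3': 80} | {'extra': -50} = {'c0': 83, 'key1': 13, 'id2': 30, 'z3': 80, 'extra': -50}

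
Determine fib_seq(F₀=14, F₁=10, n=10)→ F_2 = F_1 + F_0 = 24
F_3 = F_2 + F_1 = 34
F_4 = F_3 + F_2 = 58
...
= [14, 10, 24, 34, 58, 92, 150, 242, 392, 634]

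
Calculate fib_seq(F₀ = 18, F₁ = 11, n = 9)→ [18, 11, 29, 40, 69, 109, 178, 287, 465]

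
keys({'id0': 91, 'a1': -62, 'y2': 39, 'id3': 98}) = ['id0', 'a1', 'y2', 'id3']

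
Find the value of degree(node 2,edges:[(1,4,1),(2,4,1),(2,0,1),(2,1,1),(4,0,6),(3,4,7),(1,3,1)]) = incident: (2,4), (2,0), (2,1)
= 3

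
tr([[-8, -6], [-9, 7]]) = -1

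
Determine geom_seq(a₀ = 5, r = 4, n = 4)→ [5, 20, 80, 320]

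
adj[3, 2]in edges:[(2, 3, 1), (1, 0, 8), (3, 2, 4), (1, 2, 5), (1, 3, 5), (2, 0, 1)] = 4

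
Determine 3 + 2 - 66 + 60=-1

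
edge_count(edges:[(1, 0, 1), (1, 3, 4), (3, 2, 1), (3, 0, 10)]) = 4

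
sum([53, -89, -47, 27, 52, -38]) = 53 + (-89) + (-47) + 27 + 52 + (-38)
= -42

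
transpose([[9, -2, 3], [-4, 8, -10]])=[[9, -4], [-2, 8], [3, -10]]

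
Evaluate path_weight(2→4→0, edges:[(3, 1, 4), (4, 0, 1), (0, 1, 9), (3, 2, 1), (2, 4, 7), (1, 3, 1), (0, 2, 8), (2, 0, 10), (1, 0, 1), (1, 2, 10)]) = 8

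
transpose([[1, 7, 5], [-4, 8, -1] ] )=[[1, -4], [7, 8], [5, -1]]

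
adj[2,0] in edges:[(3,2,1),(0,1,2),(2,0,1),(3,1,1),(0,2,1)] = 1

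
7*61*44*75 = 1409100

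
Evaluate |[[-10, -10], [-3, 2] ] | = -50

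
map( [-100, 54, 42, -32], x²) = [10000, 2916, 1764, 1024]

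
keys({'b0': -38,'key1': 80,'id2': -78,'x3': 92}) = ['b0', 'key1', 'id2', 'x3']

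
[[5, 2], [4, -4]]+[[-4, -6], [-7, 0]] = [[1, -4], [-3, -4]]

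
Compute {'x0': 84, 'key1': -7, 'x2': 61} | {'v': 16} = {'x0': 84, 'key1': -7, 'x2': 61, 'v': 16}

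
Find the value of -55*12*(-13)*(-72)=-617760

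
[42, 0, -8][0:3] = [42, 0, -8]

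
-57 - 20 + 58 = -19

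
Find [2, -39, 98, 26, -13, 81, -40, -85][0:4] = [2, -39, 98, 26]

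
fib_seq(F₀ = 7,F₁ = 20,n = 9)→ F_2 = F_1 + F_0 = 27
F_3 = F_2 + F_1 = 47
F_4 = F_3 + F_2 = 74
...
= [7, 20, 27, 47, 74, 121, 195, 316, 511]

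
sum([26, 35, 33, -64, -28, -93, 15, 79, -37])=-34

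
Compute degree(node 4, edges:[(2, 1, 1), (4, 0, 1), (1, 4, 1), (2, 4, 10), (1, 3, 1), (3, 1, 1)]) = incident: (4,0), (1,4), (2,4)
= 3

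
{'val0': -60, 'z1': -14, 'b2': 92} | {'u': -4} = {'val0': -60, 'z1': -14, 'b2': 92, 'u': -4}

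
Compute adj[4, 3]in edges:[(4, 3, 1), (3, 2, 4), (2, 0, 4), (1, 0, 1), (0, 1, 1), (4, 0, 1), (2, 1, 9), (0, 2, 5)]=1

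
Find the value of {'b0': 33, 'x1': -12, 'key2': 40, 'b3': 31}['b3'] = 31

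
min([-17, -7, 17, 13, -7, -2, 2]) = -17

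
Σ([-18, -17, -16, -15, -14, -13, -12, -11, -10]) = -126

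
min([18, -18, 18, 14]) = -18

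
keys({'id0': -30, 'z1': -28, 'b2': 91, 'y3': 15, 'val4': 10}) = ['id0', 'z1', 'b2', 'y3', 'val4']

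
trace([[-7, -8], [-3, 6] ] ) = diagonal: (-7) + 6
= -1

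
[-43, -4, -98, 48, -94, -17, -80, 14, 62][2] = -98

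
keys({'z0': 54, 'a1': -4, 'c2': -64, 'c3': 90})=['z0', 'a1', 'c2', 'c3']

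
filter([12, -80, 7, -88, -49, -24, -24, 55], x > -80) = [12, 7, -49, -24, -24, 55]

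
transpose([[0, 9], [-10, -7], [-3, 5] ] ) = [[0, -10, -3], [9, -7, 5]]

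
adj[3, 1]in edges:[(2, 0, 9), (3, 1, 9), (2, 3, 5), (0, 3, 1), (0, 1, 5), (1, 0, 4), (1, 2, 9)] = 9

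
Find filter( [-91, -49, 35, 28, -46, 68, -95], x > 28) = [35, 68]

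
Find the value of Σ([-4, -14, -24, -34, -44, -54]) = -174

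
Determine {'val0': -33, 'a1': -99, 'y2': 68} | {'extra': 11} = {'val0': -33, 'a1': -99, 'y2': 68, 'extra': 11}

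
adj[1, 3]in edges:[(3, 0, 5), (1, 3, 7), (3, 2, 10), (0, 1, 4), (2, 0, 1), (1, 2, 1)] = 7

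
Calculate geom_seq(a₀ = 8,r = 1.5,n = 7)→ [8.0, 12.0, 18.0, 27.0, 40.5, 60.75, 91.125]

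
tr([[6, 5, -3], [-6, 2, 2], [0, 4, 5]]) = diagonal: 6 + 2 + 5
= 13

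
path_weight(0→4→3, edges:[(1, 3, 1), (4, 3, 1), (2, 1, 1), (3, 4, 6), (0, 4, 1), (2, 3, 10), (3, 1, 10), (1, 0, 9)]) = w(0→4)=1 + w(4→3)=1
= 2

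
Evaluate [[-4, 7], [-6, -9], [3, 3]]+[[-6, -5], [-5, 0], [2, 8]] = [[-10, 2], [-11, -9], [5, 11]]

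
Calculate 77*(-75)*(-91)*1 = 525525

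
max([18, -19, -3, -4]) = 18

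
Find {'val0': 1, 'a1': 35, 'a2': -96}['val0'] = 1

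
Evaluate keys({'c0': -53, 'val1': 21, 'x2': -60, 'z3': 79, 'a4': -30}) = ['c0', 'val1', 'x2', 'z3', 'a4']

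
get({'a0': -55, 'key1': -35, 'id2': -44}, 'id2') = -44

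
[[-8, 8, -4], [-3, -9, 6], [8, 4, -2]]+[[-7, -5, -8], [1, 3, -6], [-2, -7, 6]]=[[-15, 3, -12], [-2, -6, 0], [6, -3, 4]]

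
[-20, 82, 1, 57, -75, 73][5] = 73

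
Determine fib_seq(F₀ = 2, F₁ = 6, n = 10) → F_2 = F_1 + F_0 = 8
F_3 = F_2 + F_1 = 14
F_4 = F_3 + F_2 = 22
...
= [2, 6, 8, 14, 22, 36, 58, 94, 152, 246]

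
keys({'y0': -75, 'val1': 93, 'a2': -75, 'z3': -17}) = ['y0', 'val1', 'a2', 'z3']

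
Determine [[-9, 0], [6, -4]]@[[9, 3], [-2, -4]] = [[-81, -27], [62, 34]]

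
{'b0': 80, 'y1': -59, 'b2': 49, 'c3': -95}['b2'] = 49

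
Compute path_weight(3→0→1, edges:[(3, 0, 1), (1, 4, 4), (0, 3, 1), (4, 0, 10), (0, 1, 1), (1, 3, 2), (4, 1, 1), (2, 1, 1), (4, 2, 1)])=2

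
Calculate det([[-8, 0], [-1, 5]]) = (-8)*(5) - (0)*(-1)
= -40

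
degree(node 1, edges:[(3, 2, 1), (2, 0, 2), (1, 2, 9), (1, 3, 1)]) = 2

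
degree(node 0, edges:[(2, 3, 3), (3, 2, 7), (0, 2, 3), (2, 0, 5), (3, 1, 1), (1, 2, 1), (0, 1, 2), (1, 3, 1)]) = incident: (0,2), (2,0), (0,1)
= 3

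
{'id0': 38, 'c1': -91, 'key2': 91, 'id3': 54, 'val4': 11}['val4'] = 11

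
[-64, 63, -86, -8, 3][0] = -64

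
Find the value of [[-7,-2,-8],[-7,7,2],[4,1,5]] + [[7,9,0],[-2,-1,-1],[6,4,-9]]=[[0, 7, -8], [-9, 6, 1], [10, 5, -4]]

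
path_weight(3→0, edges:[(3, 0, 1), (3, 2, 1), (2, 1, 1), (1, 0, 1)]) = w(3→0)=1
= 1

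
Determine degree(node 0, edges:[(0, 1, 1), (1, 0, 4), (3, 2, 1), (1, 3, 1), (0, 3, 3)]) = 3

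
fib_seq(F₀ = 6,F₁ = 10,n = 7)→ F_2 = F_1 + F_0 = 16
F_3 = F_2 + F_1 = 26
F_4 = F_3 + F_2 = 42
...
= [6, 10, 16, 26, 42, 68, 110]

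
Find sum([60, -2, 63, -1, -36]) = 84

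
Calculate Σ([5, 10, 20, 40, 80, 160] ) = 5 + 10 + 20 + 40 + 80 + 160
= 315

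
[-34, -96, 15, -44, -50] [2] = 15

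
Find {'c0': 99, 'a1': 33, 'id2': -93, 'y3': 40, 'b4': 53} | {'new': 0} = {'c0': 99, 'a1': 33, 'id2': -93, 'y3': 40, 'b4': 53, 'new': 0}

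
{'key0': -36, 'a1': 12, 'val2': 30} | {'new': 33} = {'key0': -36, 'a1': 12, 'val2': 30, 'new': 33}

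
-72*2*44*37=-234432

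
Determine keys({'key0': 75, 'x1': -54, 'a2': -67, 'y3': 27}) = ['key0', 'x1', 'a2', 'y3']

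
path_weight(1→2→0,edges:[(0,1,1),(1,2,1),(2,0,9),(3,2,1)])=w(1→2)=1 + w(2→0)=9
= 10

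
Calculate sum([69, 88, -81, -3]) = 73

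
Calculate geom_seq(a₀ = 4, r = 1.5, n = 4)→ [4.0, 6.0, 9.0, 13.5]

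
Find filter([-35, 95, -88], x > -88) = keep x where x > -88: -35✓, 95✓, -88✗
= [-35, 95]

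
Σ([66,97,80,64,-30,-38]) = 239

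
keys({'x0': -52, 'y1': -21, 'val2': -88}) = ['x0', 'y1', 'val2']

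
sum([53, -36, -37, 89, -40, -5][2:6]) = 7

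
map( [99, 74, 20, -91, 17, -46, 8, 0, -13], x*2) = [198, 148, 40, -182, 34, -92, 16, 0, -26]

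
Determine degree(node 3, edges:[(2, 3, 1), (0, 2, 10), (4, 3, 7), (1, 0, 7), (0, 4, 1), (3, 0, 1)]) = 3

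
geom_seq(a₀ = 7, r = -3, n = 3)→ a_0 = 7*(-3)^0 = 7
a_1 = 7*(-3)^1 = -21
a_2 = 7*(-3)^2 = 63
= [7, -21, 63]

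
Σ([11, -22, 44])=33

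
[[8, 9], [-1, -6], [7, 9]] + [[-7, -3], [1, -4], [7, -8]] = [[1, 6], [0, -10], [14, 1]]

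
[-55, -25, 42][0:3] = [-55, -25, 42]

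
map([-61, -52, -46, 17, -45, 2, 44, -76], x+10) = [-51, -42, -36, 27, -35, 12, 54, -66]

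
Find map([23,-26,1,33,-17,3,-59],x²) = (23)²=529, (-26)²=676, (1)²=1, (33)²=1089, (-17)²=289, (3)²=9, (-59)²=3481
= [529, 676, 1, 1089, 289, 9, 3481]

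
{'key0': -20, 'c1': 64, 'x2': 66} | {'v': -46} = {'key0': -20, 'c1': 64, 'x2': 66, 'v': -46}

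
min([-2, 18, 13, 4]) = -2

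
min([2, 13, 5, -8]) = -8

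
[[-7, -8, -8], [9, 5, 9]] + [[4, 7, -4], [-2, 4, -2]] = [[-3, -1, -12], [7, 9, 7]]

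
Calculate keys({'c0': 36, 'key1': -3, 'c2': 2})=['c0', 'key1', 'c2']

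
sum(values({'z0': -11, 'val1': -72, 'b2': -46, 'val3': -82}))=-211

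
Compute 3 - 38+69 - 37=-3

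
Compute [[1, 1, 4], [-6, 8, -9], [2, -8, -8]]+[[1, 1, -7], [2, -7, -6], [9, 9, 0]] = [[2, 2, -3], [-4, 1, -15], [11, 1, -8]]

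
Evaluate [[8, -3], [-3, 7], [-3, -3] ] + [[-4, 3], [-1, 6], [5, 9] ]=[[4, 0], [-4, 13], [2, 6]]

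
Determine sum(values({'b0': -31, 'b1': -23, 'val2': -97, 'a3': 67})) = -84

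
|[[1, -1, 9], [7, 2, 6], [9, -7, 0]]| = (1)*(1)*det([[2, 6], [-7, 0]]) + (-1)*(-1)*det([[7, 6], [9, 0]]) + (1)*(9)*det([[7, 2], [9, -7]])
= 42 + -54 + -603
= -615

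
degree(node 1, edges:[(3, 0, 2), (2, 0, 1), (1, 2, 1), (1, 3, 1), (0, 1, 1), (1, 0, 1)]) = 4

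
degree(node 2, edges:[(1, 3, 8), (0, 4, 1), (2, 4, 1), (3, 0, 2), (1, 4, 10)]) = incident: (2,4)
= 1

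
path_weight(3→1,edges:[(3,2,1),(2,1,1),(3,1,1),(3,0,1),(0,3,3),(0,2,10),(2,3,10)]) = 1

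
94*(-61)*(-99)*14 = 7947324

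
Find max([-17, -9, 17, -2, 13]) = 17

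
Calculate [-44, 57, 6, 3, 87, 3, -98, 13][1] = 57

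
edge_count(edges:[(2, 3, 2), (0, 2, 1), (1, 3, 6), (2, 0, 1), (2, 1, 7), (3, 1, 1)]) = 6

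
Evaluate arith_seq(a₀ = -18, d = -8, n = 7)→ [-18, -26, -34, -42, -50, -58, -66]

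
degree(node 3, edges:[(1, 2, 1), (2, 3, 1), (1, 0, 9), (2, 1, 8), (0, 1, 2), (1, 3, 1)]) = incident: (2,3), (1,3)
= 2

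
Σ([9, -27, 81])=9 + -27 + 81
= 63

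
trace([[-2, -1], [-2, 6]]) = 4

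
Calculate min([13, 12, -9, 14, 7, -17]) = -17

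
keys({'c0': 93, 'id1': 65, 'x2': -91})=['c0', 'id1', 'x2']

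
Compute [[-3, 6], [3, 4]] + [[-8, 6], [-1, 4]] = [[-11, 12], [2, 8]]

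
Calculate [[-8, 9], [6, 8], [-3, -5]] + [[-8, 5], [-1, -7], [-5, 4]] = [[-16, 14], [5, 1], [-8, -1]]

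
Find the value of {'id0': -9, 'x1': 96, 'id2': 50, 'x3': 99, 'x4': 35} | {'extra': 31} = {'id0': -9, 'x1': 96, 'id2': 50, 'x3': 99, 'x4': 35, 'extra': 31}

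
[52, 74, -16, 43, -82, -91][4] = -82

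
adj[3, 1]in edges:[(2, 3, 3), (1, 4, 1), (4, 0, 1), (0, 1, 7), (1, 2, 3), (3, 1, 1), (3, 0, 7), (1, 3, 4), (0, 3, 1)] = 1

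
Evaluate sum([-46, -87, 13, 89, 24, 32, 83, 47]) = 155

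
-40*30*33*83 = -3286800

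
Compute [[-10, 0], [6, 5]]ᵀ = [[-10, 6], [0, 5]]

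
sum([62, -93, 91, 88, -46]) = 102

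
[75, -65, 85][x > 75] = [85]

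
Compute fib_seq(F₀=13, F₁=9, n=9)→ [13, 9, 22, 31, 53, 84, 137, 221, 358]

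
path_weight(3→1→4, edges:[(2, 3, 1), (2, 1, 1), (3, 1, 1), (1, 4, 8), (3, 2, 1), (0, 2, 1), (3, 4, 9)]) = 9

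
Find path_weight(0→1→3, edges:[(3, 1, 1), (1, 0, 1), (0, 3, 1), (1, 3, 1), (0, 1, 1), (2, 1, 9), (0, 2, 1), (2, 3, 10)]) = w(0→1)=1 + w(1→3)=1
= 2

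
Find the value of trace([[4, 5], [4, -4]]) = 0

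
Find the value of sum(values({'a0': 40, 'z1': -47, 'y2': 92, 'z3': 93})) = 40 + (-47) + 92 + 93
= 178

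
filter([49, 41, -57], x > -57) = keep x where x > -57: 49✓, 41✓, -57✗
= [49, 41]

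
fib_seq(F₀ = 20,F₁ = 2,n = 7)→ F_2 = F_1 + F_0 = 22
F_3 = F_2 + F_1 = 24
F_4 = F_3 + F_2 = 46
...
= [20, 2, 22, 24, 46, 70, 116]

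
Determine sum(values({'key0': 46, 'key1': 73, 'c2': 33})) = 46 + 73 + 33
= 152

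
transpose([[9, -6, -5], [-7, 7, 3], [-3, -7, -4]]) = [[9, -7, -3], [-6, 7, -7], [-5, 3, -4]]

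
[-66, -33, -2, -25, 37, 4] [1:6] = [-33, -2, -25, 37, 4]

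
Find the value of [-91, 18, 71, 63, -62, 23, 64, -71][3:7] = [63, -62, 23, 64]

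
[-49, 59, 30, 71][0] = -49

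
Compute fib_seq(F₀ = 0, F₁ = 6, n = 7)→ F_2 = F_1 + F_0 = 6
F_3 = F_2 + F_1 = 12
F_4 = F_3 + F_2 = 18
...
= [0, 6, 6, 12, 18, 30, 48]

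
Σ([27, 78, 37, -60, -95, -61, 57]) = -17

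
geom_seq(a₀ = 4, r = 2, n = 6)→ a_0 = 4*2^0 = 4
a_1 = 4*2^1 = 8
a_2 = 4*2^2 = 16
...
= [4, 8, 16, 32, 64, 128]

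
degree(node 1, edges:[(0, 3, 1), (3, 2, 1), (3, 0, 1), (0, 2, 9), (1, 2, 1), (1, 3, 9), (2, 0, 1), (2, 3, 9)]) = 2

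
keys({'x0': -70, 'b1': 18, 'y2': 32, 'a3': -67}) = ['x0', 'b1', 'y2', 'a3']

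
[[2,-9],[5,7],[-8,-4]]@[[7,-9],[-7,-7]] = C[0][0] = (2)*(7) + (-9)*(-7) = 77
C[0][1] = (2)*(-9) + (-9)*(-7) = 45
C[1][0] = (5)*(7) + (7)*(-7) = -14
C[1][1] = (5)*(-9) + (7)*(-7) = -94
C[2][0] = (-8)*(7) + (-4)*(-7) = -28
C[2][1] = (-8)*(-9) + (-4)*(-7) = 100
= [[77, 45], [-14, -94], [-28, 100]]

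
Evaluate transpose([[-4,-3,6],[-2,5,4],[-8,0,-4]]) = [[-4, -2, -8], [-3, 5, 0], [6, 4, -4]]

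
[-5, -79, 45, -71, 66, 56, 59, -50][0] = -5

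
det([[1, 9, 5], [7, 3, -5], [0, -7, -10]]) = (1)*(1)*det([[3, -5], [-7, -10]]) + (-1)*(9)*det([[7, -5], [0, -10]]) + (1)*(5)*det([[7, 3], [0, -7]])
= -65 + 630 + -245
= 320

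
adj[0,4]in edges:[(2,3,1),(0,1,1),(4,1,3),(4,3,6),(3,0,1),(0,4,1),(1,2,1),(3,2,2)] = 1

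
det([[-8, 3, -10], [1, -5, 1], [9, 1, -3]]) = (1)*(-8)*det([[-5, 1], [1, -3]]) + (-1)*(3)*det([[1, 1], [9, -3]]) + (1)*(-10)*det([[1, -5], [9, 1]])
= -112 + 36 + -460
= -536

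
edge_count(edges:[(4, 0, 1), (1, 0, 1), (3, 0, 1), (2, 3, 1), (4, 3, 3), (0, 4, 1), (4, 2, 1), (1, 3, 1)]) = 8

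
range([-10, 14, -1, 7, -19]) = 33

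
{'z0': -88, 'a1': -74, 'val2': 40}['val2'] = 40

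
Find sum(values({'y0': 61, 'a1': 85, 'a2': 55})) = 201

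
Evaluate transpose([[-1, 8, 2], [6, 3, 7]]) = [[-1, 6], [8, 3], [2, 7]]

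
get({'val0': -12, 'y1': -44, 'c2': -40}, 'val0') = -12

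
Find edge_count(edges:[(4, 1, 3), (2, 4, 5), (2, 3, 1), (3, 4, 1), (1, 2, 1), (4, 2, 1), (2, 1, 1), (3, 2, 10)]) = 8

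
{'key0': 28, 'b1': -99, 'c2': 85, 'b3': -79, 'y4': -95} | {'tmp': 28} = {'key0': 28, 'b1': -99, 'c2': 85, 'b3': -79, 'y4': -95, 'tmp': 28}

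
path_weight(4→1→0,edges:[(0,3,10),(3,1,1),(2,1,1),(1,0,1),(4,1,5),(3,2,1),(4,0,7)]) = 6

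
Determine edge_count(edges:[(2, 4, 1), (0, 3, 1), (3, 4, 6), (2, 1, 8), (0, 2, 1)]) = 5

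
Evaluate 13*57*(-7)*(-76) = 394212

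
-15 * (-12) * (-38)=-6840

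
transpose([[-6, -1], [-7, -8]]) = [[-6, -7], [-1, -8]]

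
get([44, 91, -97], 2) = -97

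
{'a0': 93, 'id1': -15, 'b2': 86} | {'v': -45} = {'a0': 93, 'id1': -15, 'b2': 86, 'v': -45}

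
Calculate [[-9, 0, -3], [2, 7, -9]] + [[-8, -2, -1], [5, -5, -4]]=[[-17, -2, -4], [7, 2, -13]]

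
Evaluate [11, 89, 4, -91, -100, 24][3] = -91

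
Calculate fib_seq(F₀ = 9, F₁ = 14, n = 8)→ [9, 14, 23, 37, 60, 97, 157, 254]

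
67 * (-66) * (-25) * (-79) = -8733450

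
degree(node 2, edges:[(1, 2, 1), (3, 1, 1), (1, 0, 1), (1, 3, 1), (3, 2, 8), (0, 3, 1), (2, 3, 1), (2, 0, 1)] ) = incident: (1,2), (3,2), (2,3), (2,0)
= 4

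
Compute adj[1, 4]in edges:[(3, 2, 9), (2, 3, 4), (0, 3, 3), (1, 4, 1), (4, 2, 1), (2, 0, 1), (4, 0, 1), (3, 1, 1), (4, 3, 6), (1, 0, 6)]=1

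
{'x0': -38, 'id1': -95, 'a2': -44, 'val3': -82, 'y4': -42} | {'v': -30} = {'x0': -38, 'id1': -95, 'a2': -44, 'val3': -82, 'y4': -42, 'v': -30}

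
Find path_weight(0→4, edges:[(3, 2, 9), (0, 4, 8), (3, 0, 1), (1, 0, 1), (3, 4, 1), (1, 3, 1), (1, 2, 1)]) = w(0→4)=8
= 8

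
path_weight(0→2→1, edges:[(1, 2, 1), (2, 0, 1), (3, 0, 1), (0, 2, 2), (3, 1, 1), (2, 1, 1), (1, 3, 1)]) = 3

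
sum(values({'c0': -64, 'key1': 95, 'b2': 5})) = 36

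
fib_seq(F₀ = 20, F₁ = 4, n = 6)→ F_2 = F_1 + F_0 = 24
F_3 = F_2 + F_1 = 28
F_4 = F_3 + F_2 = 52
...
= [20, 4, 24, 28, 52, 80]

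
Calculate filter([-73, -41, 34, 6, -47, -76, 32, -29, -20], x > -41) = keep x where x > -41: -73✗, -41✗, 34✓, 6✓, -47✗, -76✗, 32✓, -29✓, -20✓
= [34, 6, 32, -29, -20]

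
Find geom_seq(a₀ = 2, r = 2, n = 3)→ a_0 = 2*2^0 = 2
a_1 = 2*2^1 = 4
a_2 = 2*2^2 = 8
= [2, 4, 8]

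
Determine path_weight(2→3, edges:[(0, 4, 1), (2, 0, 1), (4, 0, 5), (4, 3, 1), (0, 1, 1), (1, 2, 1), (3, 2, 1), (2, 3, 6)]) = w(2→3)=6
= 6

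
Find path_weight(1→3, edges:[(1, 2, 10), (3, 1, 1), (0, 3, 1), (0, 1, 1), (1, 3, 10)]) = w(1→3)=10
= 10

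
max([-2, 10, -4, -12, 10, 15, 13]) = 15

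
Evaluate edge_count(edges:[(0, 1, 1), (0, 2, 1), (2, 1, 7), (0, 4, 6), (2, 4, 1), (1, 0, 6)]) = 6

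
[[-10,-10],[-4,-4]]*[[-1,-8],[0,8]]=C[0][0] = (-10)*(-1) + (-10)*(0) = 10
C[0][1] = (-10)*(-8) + (-10)*(8) = 0
C[1][0] = (-4)*(-1) + (-4)*(0) = 4
C[1][1] = (-4)*(-8) + (-4)*(8) = 0
= [[10, 0], [4, 0]]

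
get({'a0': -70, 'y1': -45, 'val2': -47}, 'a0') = -70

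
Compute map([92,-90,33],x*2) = 92*2=184, -90*2=-180, 33*2=66
= [184, -180, 66]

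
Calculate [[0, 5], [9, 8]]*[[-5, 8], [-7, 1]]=C[0][0] = (0)*(-5) + (5)*(-7) = -35
C[0][1] = (0)*(8) + (5)*(1) = 5
C[1][0] = (9)*(-5) + (8)*(-7) = -101
C[1][1] = (9)*(8) + (8)*(1) = 80
= [[-35, 5], [-101, 80]]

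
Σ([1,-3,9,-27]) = 1 + -3 + 9 + -27
= -20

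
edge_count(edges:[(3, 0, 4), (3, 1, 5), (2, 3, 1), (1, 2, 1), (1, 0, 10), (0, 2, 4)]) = 6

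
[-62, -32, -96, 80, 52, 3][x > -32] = keep x where x > -32: -62✗, -32✗, -96✗, 80✓, 52✓, 3✓
= [80, 52, 3]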